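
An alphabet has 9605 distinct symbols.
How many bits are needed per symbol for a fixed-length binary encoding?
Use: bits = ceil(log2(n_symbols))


log2(9605) = 13.2296
Bracket: 2^13 = 8192 < 9605 <= 2^14 = 16384
So ceil(log2(9605)) = 14

bits = ceil(log2(9605)) = ceil(13.2296) = 14 bits


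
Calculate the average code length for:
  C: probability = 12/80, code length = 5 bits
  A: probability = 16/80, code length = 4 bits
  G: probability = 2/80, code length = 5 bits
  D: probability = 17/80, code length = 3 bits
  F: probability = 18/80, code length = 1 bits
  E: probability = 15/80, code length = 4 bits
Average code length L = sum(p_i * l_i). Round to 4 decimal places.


Weighted contributions p_i * l_i:
  C: (12/80) * 5 = 60/80
  A: (16/80) * 4 = 64/80
  G: (2/80) * 5 = 10/80
  D: (17/80) * 3 = 51/80
  F: (18/80) * 1 = 18/80
  E: (15/80) * 4 = 60/80
Sum = (60 + 64 + 10 + 51 + 18 + 60)/80 = 263/80

L = 263/80 = 3.2875 bits/symbol


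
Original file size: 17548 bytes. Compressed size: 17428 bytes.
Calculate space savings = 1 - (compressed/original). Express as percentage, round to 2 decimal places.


ratio = compressed/original = 17428/17548 = 0.993162
savings = 1 - ratio = 1 - 0.993162 = 0.006838
as a percentage: 0.006838 * 100 = 0.68%

Space savings = 1 - 17428/17548 = 0.68%


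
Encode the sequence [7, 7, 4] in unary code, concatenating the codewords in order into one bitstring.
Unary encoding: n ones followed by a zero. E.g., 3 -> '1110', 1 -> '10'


Encode each number as n ones followed by a terminating 0:
  7 -> 11111110 (8 bits)
  7 -> 11111110 (8 bits)
  4 -> 11110 (5 bits)
Total length = 8 + 8 + 5 = 21 bits.

Unary([7, 7, 4]) = 111111101111111011110 (21 bits)


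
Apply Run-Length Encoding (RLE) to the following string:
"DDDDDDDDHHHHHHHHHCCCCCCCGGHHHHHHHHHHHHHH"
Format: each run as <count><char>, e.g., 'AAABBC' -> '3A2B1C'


Scanning runs left to right:
  i=0: run of 'D' x 8 -> '8D'
  i=8: run of 'H' x 9 -> '9H'
  i=17: run of 'C' x 7 -> '7C'
  i=24: run of 'G' x 2 -> '2G'
  i=26: run of 'H' x 14 -> '14H'

RLE = 8D9H7C2G14H


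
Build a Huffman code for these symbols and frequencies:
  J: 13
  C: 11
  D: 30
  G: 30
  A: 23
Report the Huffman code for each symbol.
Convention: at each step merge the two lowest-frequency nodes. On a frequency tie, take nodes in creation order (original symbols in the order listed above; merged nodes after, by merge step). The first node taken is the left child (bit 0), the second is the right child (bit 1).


Huffman tree construction:
Step 1: Merge C(11) + J(13) = 24
Step 2: Merge A(23) + (C+J)(24) = 47
Step 3: Merge D(30) + G(30) = 60
Step 4: Merge (A+(C+J))(47) + (D+G)(60) = 107
Read each symbol's code off the tree from the root (left child = 0, right child = 1).

Codes:
  J: 011 (length 3)
  C: 010 (length 3)
  D: 10 (length 2)
  G: 11 (length 2)
  A: 00 (length 2)
Average code length: 238/107 = 2.2243 bits/symbol


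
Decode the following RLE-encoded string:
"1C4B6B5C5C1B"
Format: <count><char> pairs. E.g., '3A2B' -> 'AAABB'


Expanding each <count><char> pair:
  1C -> 'C'
  4B -> 'BBBB'
  6B -> 'BBBBBB'
  5C -> 'CCCCC'
  5C -> 'CCCCC'
  1B -> 'B'

Decoded = CBBBBBBBBBBCCCCCCCCCCB


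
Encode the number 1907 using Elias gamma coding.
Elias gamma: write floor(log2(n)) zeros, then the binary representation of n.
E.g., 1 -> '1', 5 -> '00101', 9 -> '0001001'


num_bits = floor(log2(1907)) + 1 = 11
leading_zeros = num_bits - 1 = 10
binary(1907) = 11101110011

Elias gamma(1907) = '0000000000' + '11101110011' = 000000000011101110011 (21 bits)


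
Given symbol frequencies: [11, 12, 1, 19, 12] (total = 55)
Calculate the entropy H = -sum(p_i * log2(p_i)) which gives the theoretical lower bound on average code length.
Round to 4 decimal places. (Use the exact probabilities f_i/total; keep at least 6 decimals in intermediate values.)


Per-symbol terms -p_i * log2(p_i) with p_i = f_i/55:
  p = 11/55 = 0.200000: log2(p) = -2.321928, -p*log2(p) = 0.464386
  p = 12/55 = 0.218182: log2(p) = -2.196397, -p*log2(p) = 0.479214
  p = 1/55 = 0.018182: log2(p) = -5.781360, -p*log2(p) = 0.105116
  p = 19/55 = 0.345455: log2(p) = -1.533432, -p*log2(p) = 0.529731
  p = 12/55 = 0.218182: log2(p) = -2.196397, -p*log2(p) = 0.479214
H = 0.464386 + 0.479214 + 0.105116 + 0.529731 + 0.479214 = 2.057661

H = 2.0577 bits/symbol


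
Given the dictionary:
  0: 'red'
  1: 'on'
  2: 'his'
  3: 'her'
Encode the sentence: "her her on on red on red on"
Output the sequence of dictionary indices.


Look up each word in the dictionary:
  'her' -> 3
  'her' -> 3
  'on' -> 1
  'on' -> 1
  'red' -> 0
  'on' -> 1
  'red' -> 0
  'on' -> 1

Encoded: [3, 3, 1, 1, 0, 1, 0, 1]


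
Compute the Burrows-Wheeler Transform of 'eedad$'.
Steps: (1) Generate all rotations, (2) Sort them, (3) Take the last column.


Rotations (sorted):
  0: $eedad -> last char: d
  1: ad$eed -> last char: d
  2: d$eeda -> last char: a
  3: dad$ee -> last char: e
  4: edad$e -> last char: e
  5: eedad$ -> last char: $


BWT = ddaee$


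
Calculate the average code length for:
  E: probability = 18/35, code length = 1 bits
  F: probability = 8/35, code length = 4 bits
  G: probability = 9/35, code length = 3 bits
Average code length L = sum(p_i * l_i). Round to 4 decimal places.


Weighted contributions p_i * l_i:
  E: (18/35) * 1 = 18/35
  F: (8/35) * 4 = 32/35
  G: (9/35) * 3 = 27/35
Sum = (18 + 32 + 27)/35 = 77/35

L = 77/35 = 2.2000 bits/symbol


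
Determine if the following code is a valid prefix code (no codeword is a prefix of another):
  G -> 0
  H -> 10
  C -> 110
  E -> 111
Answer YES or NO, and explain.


Checking each pair (does one codeword prefix another?):
  G='0' vs H='10': no prefix
  G='0' vs C='110': no prefix
  G='0' vs E='111': no prefix
  H='10' vs G='0': no prefix
  H='10' vs C='110': no prefix
  H='10' vs E='111': no prefix
  C='110' vs G='0': no prefix
  C='110' vs H='10': no prefix
  C='110' vs E='111': no prefix
  E='111' vs G='0': no prefix
  E='111' vs H='10': no prefix
  E='111' vs C='110': no prefix
No violation found over all pairs.

YES -- this is a valid prefix code. No codeword is a prefix of any other codeword.


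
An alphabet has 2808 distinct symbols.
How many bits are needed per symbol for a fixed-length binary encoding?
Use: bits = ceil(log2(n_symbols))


log2(2808) = 11.4553
Bracket: 2^11 = 2048 < 2808 <= 2^12 = 4096
So ceil(log2(2808)) = 12

bits = ceil(log2(2808)) = ceil(11.4553) = 12 bits


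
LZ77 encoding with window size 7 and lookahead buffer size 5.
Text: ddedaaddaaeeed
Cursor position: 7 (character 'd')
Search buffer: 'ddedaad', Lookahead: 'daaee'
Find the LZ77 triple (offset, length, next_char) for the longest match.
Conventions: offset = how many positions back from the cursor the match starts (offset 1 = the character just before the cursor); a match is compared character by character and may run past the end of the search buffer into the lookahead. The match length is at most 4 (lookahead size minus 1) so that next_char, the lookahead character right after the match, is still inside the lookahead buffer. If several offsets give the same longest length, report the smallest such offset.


Try each offset into the search buffer:
  offset=1 (pos 6, char 'd'): match length 1
  offset=2 (pos 5, char 'a'): match length 0
  offset=3 (pos 4, char 'a'): match length 0
  offset=4 (pos 3, char 'd'): match length 3
  offset=5 (pos 2, char 'e'): match length 0
  offset=6 (pos 1, char 'd'): match length 1
  offset=7 (pos 0, char 'd'): match length 1
Longest match has length 3 at offset 4.
next_char = character at position 7 + 3 = 10 -> 'e'

Best match: offset=4, length=3 (matching 'daa' starting at position 3)
LZ77 triple: (4, 3, 'e')


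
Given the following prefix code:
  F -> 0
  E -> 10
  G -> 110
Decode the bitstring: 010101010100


Decoding step by step:
Bits 0 -> F
Bits 10 -> E
Bits 10 -> E
Bits 10 -> E
Bits 10 -> E
Bits 10 -> E
Bits 0 -> F


Decoded message: FEEEEEF


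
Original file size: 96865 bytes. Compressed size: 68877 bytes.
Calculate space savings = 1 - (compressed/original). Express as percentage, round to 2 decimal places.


ratio = compressed/original = 68877/96865 = 0.711062
savings = 1 - ratio = 1 - 0.711062 = 0.288938
as a percentage: 0.288938 * 100 = 28.89%

Space savings = 1 - 68877/96865 = 28.89%


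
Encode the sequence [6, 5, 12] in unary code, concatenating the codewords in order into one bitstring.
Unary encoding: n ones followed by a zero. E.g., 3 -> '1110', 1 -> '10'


Encode each number as n ones followed by a terminating 0:
  6 -> 1111110 (7 bits)
  5 -> 111110 (6 bits)
  12 -> 1111111111110 (13 bits)
Total length = 7 + 6 + 13 = 26 bits.

Unary([6, 5, 12]) = 11111101111101111111111110 (26 bits)


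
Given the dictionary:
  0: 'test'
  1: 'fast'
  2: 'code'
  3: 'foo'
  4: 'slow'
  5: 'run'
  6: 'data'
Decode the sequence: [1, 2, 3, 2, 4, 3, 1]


Look up each index in the dictionary:
  1 -> 'fast'
  2 -> 'code'
  3 -> 'foo'
  2 -> 'code'
  4 -> 'slow'
  3 -> 'foo'
  1 -> 'fast'

Decoded: "fast code foo code slow foo fast"


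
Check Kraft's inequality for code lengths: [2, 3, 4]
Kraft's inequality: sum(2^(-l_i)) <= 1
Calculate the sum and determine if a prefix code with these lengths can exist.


Sum = 2^(-2) + 2^(-3) + 2^(-4)
    = 0.25 + 0.125 + 0.0625
    = 7/16 = 0.4375
Since 0.4375 <= 1, Kraft's inequality IS satisfied.
A prefix code with these lengths CAN exist.

Kraft sum = 0.4375. Satisfied.


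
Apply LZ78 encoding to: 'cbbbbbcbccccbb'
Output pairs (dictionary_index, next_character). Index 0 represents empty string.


LZ78 encoding steps:
Dictionary: {0: ''}
Step 1: w='' (idx 0), next='c' -> output (0, 'c'), add 'c' as idx 1
Step 2: w='' (idx 0), next='b' -> output (0, 'b'), add 'b' as idx 2
Step 3: w='b' (idx 2), next='b' -> output (2, 'b'), add 'bb' as idx 3
Step 4: w='bb' (idx 3), next='c' -> output (3, 'c'), add 'bbc' as idx 4
Step 5: w='b' (idx 2), next='c' -> output (2, 'c'), add 'bc' as idx 5
Step 6: w='c' (idx 1), next='c' -> output (1, 'c'), add 'cc' as idx 6
Step 7: w='c' (idx 1), next='b' -> output (1, 'b'), add 'cb' as idx 7
Step 8: w='b' (idx 2), end of input -> output (2, '')


Encoded: [(0, 'c'), (0, 'b'), (2, 'b'), (3, 'c'), (2, 'c'), (1, 'c'), (1, 'b'), (2, '')]


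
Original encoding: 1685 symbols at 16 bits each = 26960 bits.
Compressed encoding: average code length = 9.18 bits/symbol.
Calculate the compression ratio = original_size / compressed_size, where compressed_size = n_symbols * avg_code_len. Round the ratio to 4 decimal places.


original_size = n_symbols * orig_bits = 1685 * 16 = 26960 bits
compressed_size = n_symbols * avg_code_len = 1685 * 9.18 = 15468.3 bits
ratio = original_size / compressed_size = 26960 / 15468.3 = 1.7429

Compression ratio = 1.7429


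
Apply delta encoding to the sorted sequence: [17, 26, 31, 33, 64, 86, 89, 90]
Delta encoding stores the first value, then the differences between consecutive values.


First value: 17
Deltas:
  26 - 17 = 9
  31 - 26 = 5
  33 - 31 = 2
  64 - 33 = 31
  86 - 64 = 22
  89 - 86 = 3
  90 - 89 = 1


Delta encoded: [17, 9, 5, 2, 31, 22, 3, 1]


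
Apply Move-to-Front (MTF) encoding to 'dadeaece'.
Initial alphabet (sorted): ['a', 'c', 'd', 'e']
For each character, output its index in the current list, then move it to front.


MTF encoding:
'd': index 2 in ['a', 'c', 'd', 'e'] -> ['d', 'a', 'c', 'e']
'a': index 1 in ['d', 'a', 'c', 'e'] -> ['a', 'd', 'c', 'e']
'd': index 1 in ['a', 'd', 'c', 'e'] -> ['d', 'a', 'c', 'e']
'e': index 3 in ['d', 'a', 'c', 'e'] -> ['e', 'd', 'a', 'c']
'a': index 2 in ['e', 'd', 'a', 'c'] -> ['a', 'e', 'd', 'c']
'e': index 1 in ['a', 'e', 'd', 'c'] -> ['e', 'a', 'd', 'c']
'c': index 3 in ['e', 'a', 'd', 'c'] -> ['c', 'e', 'a', 'd']
'e': index 1 in ['c', 'e', 'a', 'd'] -> ['e', 'c', 'a', 'd']


Output: [2, 1, 1, 3, 2, 1, 3, 1]


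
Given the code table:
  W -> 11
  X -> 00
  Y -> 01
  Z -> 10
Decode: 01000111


Decoding:
01 -> Y
00 -> X
01 -> Y
11 -> W


Result: YXYW


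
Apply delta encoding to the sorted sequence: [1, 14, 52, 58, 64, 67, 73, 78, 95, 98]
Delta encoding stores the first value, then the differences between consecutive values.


First value: 1
Deltas:
  14 - 1 = 13
  52 - 14 = 38
  58 - 52 = 6
  64 - 58 = 6
  67 - 64 = 3
  73 - 67 = 6
  78 - 73 = 5
  95 - 78 = 17
  98 - 95 = 3


Delta encoded: [1, 13, 38, 6, 6, 3, 6, 5, 17, 3]


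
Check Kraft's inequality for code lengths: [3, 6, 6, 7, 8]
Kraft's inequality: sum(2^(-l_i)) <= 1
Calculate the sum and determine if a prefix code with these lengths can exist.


Sum = 2^(-3) + 2^(-6) + 2^(-6) + 2^(-7) + 2^(-8)
    = 0.125 + 0.015625 + 0.015625 + 0.0078125 + 0.00390625
    = 43/256 = 0.16796875
Since 0.16796875 <= 1, Kraft's inequality IS satisfied.
A prefix code with these lengths CAN exist.

Kraft sum = 0.16796875. Satisfied.


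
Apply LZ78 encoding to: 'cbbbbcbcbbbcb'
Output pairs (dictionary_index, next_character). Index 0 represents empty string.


LZ78 encoding steps:
Dictionary: {0: ''}
Step 1: w='' (idx 0), next='c' -> output (0, 'c'), add 'c' as idx 1
Step 2: w='' (idx 0), next='b' -> output (0, 'b'), add 'b' as idx 2
Step 3: w='b' (idx 2), next='b' -> output (2, 'b'), add 'bb' as idx 3
Step 4: w='b' (idx 2), next='c' -> output (2, 'c'), add 'bc' as idx 4
Step 5: w='bc' (idx 4), next='b' -> output (4, 'b'), add 'bcb' as idx 5
Step 6: w='bb' (idx 3), next='c' -> output (3, 'c'), add 'bbc' as idx 6
Step 7: w='b' (idx 2), end of input -> output (2, '')


Encoded: [(0, 'c'), (0, 'b'), (2, 'b'), (2, 'c'), (4, 'b'), (3, 'c'), (2, '')]


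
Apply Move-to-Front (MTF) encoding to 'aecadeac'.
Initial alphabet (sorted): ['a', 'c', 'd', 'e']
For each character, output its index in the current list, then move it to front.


MTF encoding:
'a': index 0 in ['a', 'c', 'd', 'e'] -> ['a', 'c', 'd', 'e']
'e': index 3 in ['a', 'c', 'd', 'e'] -> ['e', 'a', 'c', 'd']
'c': index 2 in ['e', 'a', 'c', 'd'] -> ['c', 'e', 'a', 'd']
'a': index 2 in ['c', 'e', 'a', 'd'] -> ['a', 'c', 'e', 'd']
'd': index 3 in ['a', 'c', 'e', 'd'] -> ['d', 'a', 'c', 'e']
'e': index 3 in ['d', 'a', 'c', 'e'] -> ['e', 'd', 'a', 'c']
'a': index 2 in ['e', 'd', 'a', 'c'] -> ['a', 'e', 'd', 'c']
'c': index 3 in ['a', 'e', 'd', 'c'] -> ['c', 'a', 'e', 'd']


Output: [0, 3, 2, 2, 3, 3, 2, 3]


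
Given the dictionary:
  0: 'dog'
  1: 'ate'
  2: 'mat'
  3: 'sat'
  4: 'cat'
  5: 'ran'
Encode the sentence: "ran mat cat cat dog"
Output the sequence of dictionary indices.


Look up each word in the dictionary:
  'ran' -> 5
  'mat' -> 2
  'cat' -> 4
  'cat' -> 4
  'dog' -> 0

Encoded: [5, 2, 4, 4, 0]


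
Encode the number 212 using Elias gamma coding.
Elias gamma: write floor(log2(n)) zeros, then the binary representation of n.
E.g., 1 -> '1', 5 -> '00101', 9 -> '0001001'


num_bits = floor(log2(212)) + 1 = 8
leading_zeros = num_bits - 1 = 7
binary(212) = 11010100

Elias gamma(212) = '0000000' + '11010100' = 000000011010100 (15 bits)


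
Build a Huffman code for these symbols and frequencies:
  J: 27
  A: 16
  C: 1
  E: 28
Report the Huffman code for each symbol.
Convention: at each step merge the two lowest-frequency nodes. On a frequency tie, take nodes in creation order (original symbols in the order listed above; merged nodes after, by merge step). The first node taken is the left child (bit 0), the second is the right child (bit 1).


Huffman tree construction:
Step 1: Merge C(1) + A(16) = 17
Step 2: Merge (C+A)(17) + J(27) = 44
Step 3: Merge E(28) + ((C+A)+J)(44) = 72
Read each symbol's code off the tree from the root (left child = 0, right child = 1).

Codes:
  J: 11 (length 2)
  A: 101 (length 3)
  C: 100 (length 3)
  E: 0 (length 1)
Average code length: 133/72 = 1.8472 bits/symbol


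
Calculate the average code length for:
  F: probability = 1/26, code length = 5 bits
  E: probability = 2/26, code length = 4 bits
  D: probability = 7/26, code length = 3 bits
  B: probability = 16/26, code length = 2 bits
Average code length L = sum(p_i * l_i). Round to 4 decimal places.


Weighted contributions p_i * l_i:
  F: (1/26) * 5 = 5/26
  E: (2/26) * 4 = 8/26
  D: (7/26) * 3 = 21/26
  B: (16/26) * 2 = 32/26
Sum = (5 + 8 + 21 + 32)/26 = 66/26

L = 66/26 = 2.5385 bits/symbol


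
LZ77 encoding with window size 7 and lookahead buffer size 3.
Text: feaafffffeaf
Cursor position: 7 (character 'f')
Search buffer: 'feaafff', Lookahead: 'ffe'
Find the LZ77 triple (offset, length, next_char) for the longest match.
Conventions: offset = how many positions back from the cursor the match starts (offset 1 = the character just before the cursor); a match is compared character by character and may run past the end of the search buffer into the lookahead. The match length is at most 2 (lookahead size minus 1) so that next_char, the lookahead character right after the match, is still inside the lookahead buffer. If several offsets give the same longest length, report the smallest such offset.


Try each offset into the search buffer:
  offset=1 (pos 6, char 'f'): match length 2
  offset=2 (pos 5, char 'f'): match length 2
  offset=3 (pos 4, char 'f'): match length 2
  offset=4 (pos 3, char 'a'): match length 0
  offset=5 (pos 2, char 'a'): match length 0
  offset=6 (pos 1, char 'e'): match length 0
  offset=7 (pos 0, char 'f'): match length 1
Longest match has length 2, found at offsets 1, 2, 3; take the smallest, offset 1.
next_char = character at position 7 + 2 = 9 -> 'e'

Best match: offset=1, length=2 (matching 'ff' starting at position 6)
LZ77 triple: (1, 2, 'e')


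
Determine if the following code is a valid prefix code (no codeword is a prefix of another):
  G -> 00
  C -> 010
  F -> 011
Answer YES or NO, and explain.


Checking each pair (does one codeword prefix another?):
  G='00' vs C='010': no prefix
  G='00' vs F='011': no prefix
  C='010' vs G='00': no prefix
  C='010' vs F='011': no prefix
  F='011' vs G='00': no prefix
  F='011' vs C='010': no prefix
No violation found over all pairs.

YES -- this is a valid prefix code. No codeword is a prefix of any other codeword.


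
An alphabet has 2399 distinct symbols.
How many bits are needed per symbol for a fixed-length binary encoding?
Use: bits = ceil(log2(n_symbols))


log2(2399) = 11.2282
Bracket: 2^11 = 2048 < 2399 <= 2^12 = 4096
So ceil(log2(2399)) = 12

bits = ceil(log2(2399)) = ceil(11.2282) = 12 bits


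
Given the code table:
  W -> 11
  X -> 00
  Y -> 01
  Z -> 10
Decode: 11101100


Decoding:
11 -> W
10 -> Z
11 -> W
00 -> X


Result: WZWX


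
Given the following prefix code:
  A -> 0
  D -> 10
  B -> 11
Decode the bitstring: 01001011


Decoding step by step:
Bits 0 -> A
Bits 10 -> D
Bits 0 -> A
Bits 10 -> D
Bits 11 -> B


Decoded message: ADADB


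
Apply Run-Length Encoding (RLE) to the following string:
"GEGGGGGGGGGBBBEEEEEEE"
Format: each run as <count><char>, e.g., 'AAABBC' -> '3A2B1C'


Scanning runs left to right:
  i=0: run of 'G' x 1 -> '1G'
  i=1: run of 'E' x 1 -> '1E'
  i=2: run of 'G' x 9 -> '9G'
  i=11: run of 'B' x 3 -> '3B'
  i=14: run of 'E' x 7 -> '7E'

RLE = 1G1E9G3B7E


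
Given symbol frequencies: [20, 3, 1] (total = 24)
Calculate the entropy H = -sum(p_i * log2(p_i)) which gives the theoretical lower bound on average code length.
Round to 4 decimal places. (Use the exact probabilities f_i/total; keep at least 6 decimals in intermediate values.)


Per-symbol terms -p_i * log2(p_i) with p_i = f_i/24:
  p = 20/24 = 0.833333: log2(p) = -0.263034, -p*log2(p) = 0.219195
  p = 3/24 = 0.125000: log2(p) = -3.000000, -p*log2(p) = 0.375000
  p = 1/24 = 0.041667: log2(p) = -4.584963, -p*log2(p) = 0.191040
H = 0.219195 + 0.375000 + 0.191040 = 0.785235

H = 0.7852 bits/symbol


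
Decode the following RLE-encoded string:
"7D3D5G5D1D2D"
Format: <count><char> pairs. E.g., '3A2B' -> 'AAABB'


Expanding each <count><char> pair:
  7D -> 'DDDDDDD'
  3D -> 'DDD'
  5G -> 'GGGGG'
  5D -> 'DDDDD'
  1D -> 'D'
  2D -> 'DD'

Decoded = DDDDDDDDDDGGGGGDDDDDDDD


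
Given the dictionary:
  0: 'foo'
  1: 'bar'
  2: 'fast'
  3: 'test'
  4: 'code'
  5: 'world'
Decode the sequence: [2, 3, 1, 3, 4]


Look up each index in the dictionary:
  2 -> 'fast'
  3 -> 'test'
  1 -> 'bar'
  3 -> 'test'
  4 -> 'code'

Decoded: "fast test bar test code"


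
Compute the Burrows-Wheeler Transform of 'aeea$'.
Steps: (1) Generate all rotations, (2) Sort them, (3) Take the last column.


Rotations (sorted):
  0: $aeea -> last char: a
  1: a$aee -> last char: e
  2: aeea$ -> last char: $
  3: ea$ae -> last char: e
  4: eea$a -> last char: a


BWT = ae$ea


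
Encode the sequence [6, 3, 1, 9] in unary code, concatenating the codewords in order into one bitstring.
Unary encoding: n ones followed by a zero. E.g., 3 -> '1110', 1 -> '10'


Encode each number as n ones followed by a terminating 0:
  6 -> 1111110 (7 bits)
  3 -> 1110 (4 bits)
  1 -> 10 (2 bits)
  9 -> 1111111110 (10 bits)
Total length = 7 + 4 + 2 + 10 = 23 bits.

Unary([6, 3, 1, 9]) = 11111101110101111111110 (23 bits)


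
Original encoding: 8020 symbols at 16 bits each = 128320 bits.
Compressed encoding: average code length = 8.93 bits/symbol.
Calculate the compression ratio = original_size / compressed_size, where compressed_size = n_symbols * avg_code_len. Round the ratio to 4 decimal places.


original_size = n_symbols * orig_bits = 8020 * 16 = 128320 bits
compressed_size = n_symbols * avg_code_len = 8020 * 8.93 = 71618.6 bits
ratio = original_size / compressed_size = 128320 / 71618.6 = 1.7917

Compression ratio = 1.7917


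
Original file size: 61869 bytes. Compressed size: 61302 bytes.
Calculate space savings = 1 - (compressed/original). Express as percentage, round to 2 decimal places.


ratio = compressed/original = 61302/61869 = 0.990835
savings = 1 - ratio = 1 - 0.990835 = 0.009165
as a percentage: 0.009165 * 100 = 0.92%

Space savings = 1 - 61302/61869 = 0.92%


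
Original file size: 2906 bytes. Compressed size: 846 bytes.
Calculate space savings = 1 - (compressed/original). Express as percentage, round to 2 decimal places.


ratio = compressed/original = 846/2906 = 0.291122
savings = 1 - ratio = 1 - 0.291122 = 0.708878
as a percentage: 0.708878 * 100 = 70.89%

Space savings = 1 - 846/2906 = 70.89%


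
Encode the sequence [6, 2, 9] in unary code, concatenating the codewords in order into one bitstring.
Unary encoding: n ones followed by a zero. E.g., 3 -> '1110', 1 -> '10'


Encode each number as n ones followed by a terminating 0:
  6 -> 1111110 (7 bits)
  2 -> 110 (3 bits)
  9 -> 1111111110 (10 bits)
Total length = 7 + 3 + 10 = 20 bits.

Unary([6, 2, 9]) = 11111101101111111110 (20 bits)


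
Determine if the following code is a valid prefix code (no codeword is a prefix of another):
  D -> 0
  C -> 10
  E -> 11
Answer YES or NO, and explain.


Checking each pair (does one codeword prefix another?):
  D='0' vs C='10': no prefix
  D='0' vs E='11': no prefix
  C='10' vs D='0': no prefix
  C='10' vs E='11': no prefix
  E='11' vs D='0': no prefix
  E='11' vs C='10': no prefix
No violation found over all pairs.

YES -- this is a valid prefix code. No codeword is a prefix of any other codeword.


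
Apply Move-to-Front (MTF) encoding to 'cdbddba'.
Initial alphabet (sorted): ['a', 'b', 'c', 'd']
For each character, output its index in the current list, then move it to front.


MTF encoding:
'c': index 2 in ['a', 'b', 'c', 'd'] -> ['c', 'a', 'b', 'd']
'd': index 3 in ['c', 'a', 'b', 'd'] -> ['d', 'c', 'a', 'b']
'b': index 3 in ['d', 'c', 'a', 'b'] -> ['b', 'd', 'c', 'a']
'd': index 1 in ['b', 'd', 'c', 'a'] -> ['d', 'b', 'c', 'a']
'd': index 0 in ['d', 'b', 'c', 'a'] -> ['d', 'b', 'c', 'a']
'b': index 1 in ['d', 'b', 'c', 'a'] -> ['b', 'd', 'c', 'a']
'a': index 3 in ['b', 'd', 'c', 'a'] -> ['a', 'b', 'd', 'c']


Output: [2, 3, 3, 1, 0, 1, 3]


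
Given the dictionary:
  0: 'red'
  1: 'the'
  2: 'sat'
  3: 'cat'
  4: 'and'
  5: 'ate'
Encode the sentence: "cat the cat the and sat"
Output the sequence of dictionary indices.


Look up each word in the dictionary:
  'cat' -> 3
  'the' -> 1
  'cat' -> 3
  'the' -> 1
  'and' -> 4
  'sat' -> 2

Encoded: [3, 1, 3, 1, 4, 2]


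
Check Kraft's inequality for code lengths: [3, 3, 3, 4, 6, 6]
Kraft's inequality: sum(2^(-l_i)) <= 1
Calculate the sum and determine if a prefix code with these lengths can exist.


Sum = 2^(-3) + 2^(-3) + 2^(-3) + 2^(-4) + 2^(-6) + 2^(-6)
    = 0.125 + 0.125 + 0.125 + 0.0625 + 0.015625 + 0.015625
    = 30/64 = 0.46875
Since 0.46875 <= 1, Kraft's inequality IS satisfied.
A prefix code with these lengths CAN exist.

Kraft sum = 0.46875. Satisfied.


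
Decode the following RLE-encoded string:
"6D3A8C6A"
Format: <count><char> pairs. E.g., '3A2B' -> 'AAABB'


Expanding each <count><char> pair:
  6D -> 'DDDDDD'
  3A -> 'AAA'
  8C -> 'CCCCCCCC'
  6A -> 'AAAAAA'

Decoded = DDDDDDAAACCCCCCCCAAAAAA


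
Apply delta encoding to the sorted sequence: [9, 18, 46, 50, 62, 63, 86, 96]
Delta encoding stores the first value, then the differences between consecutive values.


First value: 9
Deltas:
  18 - 9 = 9
  46 - 18 = 28
  50 - 46 = 4
  62 - 50 = 12
  63 - 62 = 1
  86 - 63 = 23
  96 - 86 = 10


Delta encoded: [9, 9, 28, 4, 12, 1, 23, 10]


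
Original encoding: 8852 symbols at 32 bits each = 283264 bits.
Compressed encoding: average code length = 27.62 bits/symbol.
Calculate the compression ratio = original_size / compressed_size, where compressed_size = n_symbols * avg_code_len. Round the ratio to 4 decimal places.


original_size = n_symbols * orig_bits = 8852 * 32 = 283264 bits
compressed_size = n_symbols * avg_code_len = 8852 * 27.62 = 244492.24 bits
ratio = original_size / compressed_size = 283264 / 244492.24 = 1.1586

Compression ratio = 1.1586


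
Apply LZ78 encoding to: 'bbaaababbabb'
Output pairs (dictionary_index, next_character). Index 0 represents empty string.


LZ78 encoding steps:
Dictionary: {0: ''}
Step 1: w='' (idx 0), next='b' -> output (0, 'b'), add 'b' as idx 1
Step 2: w='b' (idx 1), next='a' -> output (1, 'a'), add 'ba' as idx 2
Step 3: w='' (idx 0), next='a' -> output (0, 'a'), add 'a' as idx 3
Step 4: w='a' (idx 3), next='b' -> output (3, 'b'), add 'ab' as idx 4
Step 5: w='ab' (idx 4), next='b' -> output (4, 'b'), add 'abb' as idx 5
Step 6: w='abb' (idx 5), end of input -> output (5, '')


Encoded: [(0, 'b'), (1, 'a'), (0, 'a'), (3, 'b'), (4, 'b'), (5, '')]


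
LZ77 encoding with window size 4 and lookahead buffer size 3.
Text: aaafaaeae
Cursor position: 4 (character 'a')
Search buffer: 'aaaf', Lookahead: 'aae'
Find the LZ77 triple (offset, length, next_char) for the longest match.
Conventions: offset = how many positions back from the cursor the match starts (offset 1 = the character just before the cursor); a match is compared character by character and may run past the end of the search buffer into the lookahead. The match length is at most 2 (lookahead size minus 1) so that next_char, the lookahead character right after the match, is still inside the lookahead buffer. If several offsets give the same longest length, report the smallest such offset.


Try each offset into the search buffer:
  offset=1 (pos 3, char 'f'): match length 0
  offset=2 (pos 2, char 'a'): match length 1
  offset=3 (pos 1, char 'a'): match length 2
  offset=4 (pos 0, char 'a'): match length 2
Longest match has length 2, found at offsets 3, 4; take the smallest, offset 3.
next_char = character at position 4 + 2 = 6 -> 'e'

Best match: offset=3, length=2 (matching 'aa' starting at position 1)
LZ77 triple: (3, 2, 'e')


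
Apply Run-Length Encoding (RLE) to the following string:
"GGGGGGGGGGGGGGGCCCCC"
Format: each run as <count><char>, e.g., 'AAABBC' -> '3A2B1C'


Scanning runs left to right:
  i=0: run of 'G' x 15 -> '15G'
  i=15: run of 'C' x 5 -> '5C'

RLE = 15G5C


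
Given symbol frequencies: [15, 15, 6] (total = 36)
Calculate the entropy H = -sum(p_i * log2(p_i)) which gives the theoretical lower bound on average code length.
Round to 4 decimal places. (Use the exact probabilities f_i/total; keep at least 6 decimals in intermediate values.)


Per-symbol terms -p_i * log2(p_i) with p_i = f_i/36:
  p = 15/36 = 0.416667: log2(p) = -1.263034, -p*log2(p) = 0.526264
  p = 15/36 = 0.416667: log2(p) = -1.263034, -p*log2(p) = 0.526264
  p = 6/36 = 0.166667: log2(p) = -2.584963, -p*log2(p) = 0.430827
H = 0.526264 + 0.526264 + 0.430827 = 1.483355

H = 1.4834 bits/symbol


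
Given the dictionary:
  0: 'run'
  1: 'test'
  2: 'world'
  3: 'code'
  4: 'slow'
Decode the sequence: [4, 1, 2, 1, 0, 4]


Look up each index in the dictionary:
  4 -> 'slow'
  1 -> 'test'
  2 -> 'world'
  1 -> 'test'
  0 -> 'run'
  4 -> 'slow'

Decoded: "slow test world test run slow"


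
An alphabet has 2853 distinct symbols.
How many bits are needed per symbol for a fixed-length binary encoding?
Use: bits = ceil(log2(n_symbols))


log2(2853) = 11.4783
Bracket: 2^11 = 2048 < 2853 <= 2^12 = 4096
So ceil(log2(2853)) = 12

bits = ceil(log2(2853)) = ceil(11.4783) = 12 bits


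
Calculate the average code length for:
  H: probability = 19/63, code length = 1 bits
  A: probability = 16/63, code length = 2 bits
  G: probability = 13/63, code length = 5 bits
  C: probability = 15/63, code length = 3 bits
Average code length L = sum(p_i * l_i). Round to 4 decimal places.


Weighted contributions p_i * l_i:
  H: (19/63) * 1 = 19/63
  A: (16/63) * 2 = 32/63
  G: (13/63) * 5 = 65/63
  C: (15/63) * 3 = 45/63
Sum = (19 + 32 + 65 + 45)/63 = 161/63

L = 161/63 = 2.5556 bits/symbol


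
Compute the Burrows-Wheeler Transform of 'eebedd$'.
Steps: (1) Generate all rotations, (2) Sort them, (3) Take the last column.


Rotations (sorted):
  0: $eebedd -> last char: d
  1: bedd$ee -> last char: e
  2: d$eebed -> last char: d
  3: dd$eebe -> last char: e
  4: ebedd$e -> last char: e
  5: edd$eeb -> last char: b
  6: eebedd$ -> last char: $


BWT = dedeeb$


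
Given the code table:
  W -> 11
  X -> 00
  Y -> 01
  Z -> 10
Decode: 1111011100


Decoding:
11 -> W
11 -> W
01 -> Y
11 -> W
00 -> X


Result: WWYWX


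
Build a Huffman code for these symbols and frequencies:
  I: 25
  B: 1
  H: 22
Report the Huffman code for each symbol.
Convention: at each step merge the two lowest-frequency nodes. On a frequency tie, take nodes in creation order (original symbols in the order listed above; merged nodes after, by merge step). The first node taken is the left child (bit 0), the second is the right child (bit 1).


Huffman tree construction:
Step 1: Merge B(1) + H(22) = 23
Step 2: Merge (B+H)(23) + I(25) = 48
Read each symbol's code off the tree from the root (left child = 0, right child = 1).

Codes:
  I: 1 (length 1)
  B: 00 (length 2)
  H: 01 (length 2)
Average code length: 71/48 = 1.4792 bits/symbol


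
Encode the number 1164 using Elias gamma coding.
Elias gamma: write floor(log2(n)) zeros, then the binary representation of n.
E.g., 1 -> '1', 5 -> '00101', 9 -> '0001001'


num_bits = floor(log2(1164)) + 1 = 11
leading_zeros = num_bits - 1 = 10
binary(1164) = 10010001100

Elias gamma(1164) = '0000000000' + '10010001100' = 000000000010010001100 (21 bits)


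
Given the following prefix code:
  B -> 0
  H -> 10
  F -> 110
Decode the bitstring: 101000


Decoding step by step:
Bits 10 -> H
Bits 10 -> H
Bits 0 -> B
Bits 0 -> B


Decoded message: HHBB


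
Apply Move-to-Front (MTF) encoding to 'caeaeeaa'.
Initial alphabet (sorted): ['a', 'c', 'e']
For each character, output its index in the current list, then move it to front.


MTF encoding:
'c': index 1 in ['a', 'c', 'e'] -> ['c', 'a', 'e']
'a': index 1 in ['c', 'a', 'e'] -> ['a', 'c', 'e']
'e': index 2 in ['a', 'c', 'e'] -> ['e', 'a', 'c']
'a': index 1 in ['e', 'a', 'c'] -> ['a', 'e', 'c']
'e': index 1 in ['a', 'e', 'c'] -> ['e', 'a', 'c']
'e': index 0 in ['e', 'a', 'c'] -> ['e', 'a', 'c']
'a': index 1 in ['e', 'a', 'c'] -> ['a', 'e', 'c']
'a': index 0 in ['a', 'e', 'c'] -> ['a', 'e', 'c']


Output: [1, 1, 2, 1, 1, 0, 1, 0]


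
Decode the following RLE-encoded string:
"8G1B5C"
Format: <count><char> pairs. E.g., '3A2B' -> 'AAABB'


Expanding each <count><char> pair:
  8G -> 'GGGGGGGG'
  1B -> 'B'
  5C -> 'CCCCC'

Decoded = GGGGGGGGBCCCCC


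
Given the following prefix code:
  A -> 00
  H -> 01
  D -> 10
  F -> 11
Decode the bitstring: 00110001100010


Decoding step by step:
Bits 00 -> A
Bits 11 -> F
Bits 00 -> A
Bits 01 -> H
Bits 10 -> D
Bits 00 -> A
Bits 10 -> D


Decoded message: AFAHDAD


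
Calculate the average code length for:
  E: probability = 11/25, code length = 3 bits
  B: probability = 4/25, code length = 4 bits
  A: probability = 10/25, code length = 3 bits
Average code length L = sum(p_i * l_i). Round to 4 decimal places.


Weighted contributions p_i * l_i:
  E: (11/25) * 3 = 33/25
  B: (4/25) * 4 = 16/25
  A: (10/25) * 3 = 30/25
Sum = (33 + 16 + 30)/25 = 79/25

L = 79/25 = 3.1600 bits/symbol


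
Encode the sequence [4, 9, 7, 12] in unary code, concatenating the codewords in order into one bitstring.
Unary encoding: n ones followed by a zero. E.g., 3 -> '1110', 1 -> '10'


Encode each number as n ones followed by a terminating 0:
  4 -> 11110 (5 bits)
  9 -> 1111111110 (10 bits)
  7 -> 11111110 (8 bits)
  12 -> 1111111111110 (13 bits)
Total length = 5 + 10 + 8 + 13 = 36 bits.

Unary([4, 9, 7, 12]) = 111101111111110111111101111111111110 (36 bits)


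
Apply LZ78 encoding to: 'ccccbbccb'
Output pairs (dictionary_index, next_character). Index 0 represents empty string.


LZ78 encoding steps:
Dictionary: {0: ''}
Step 1: w='' (idx 0), next='c' -> output (0, 'c'), add 'c' as idx 1
Step 2: w='c' (idx 1), next='c' -> output (1, 'c'), add 'cc' as idx 2
Step 3: w='c' (idx 1), next='b' -> output (1, 'b'), add 'cb' as idx 3
Step 4: w='' (idx 0), next='b' -> output (0, 'b'), add 'b' as idx 4
Step 5: w='cc' (idx 2), next='b' -> output (2, 'b'), add 'ccb' as idx 5


Encoded: [(0, 'c'), (1, 'c'), (1, 'b'), (0, 'b'), (2, 'b')]


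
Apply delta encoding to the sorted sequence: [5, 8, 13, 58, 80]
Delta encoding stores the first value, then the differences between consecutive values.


First value: 5
Deltas:
  8 - 5 = 3
  13 - 8 = 5
  58 - 13 = 45
  80 - 58 = 22


Delta encoded: [5, 3, 5, 45, 22]


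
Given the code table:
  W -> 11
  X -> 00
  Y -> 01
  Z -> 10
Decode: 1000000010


Decoding:
10 -> Z
00 -> X
00 -> X
00 -> X
10 -> Z


Result: ZXXXZ


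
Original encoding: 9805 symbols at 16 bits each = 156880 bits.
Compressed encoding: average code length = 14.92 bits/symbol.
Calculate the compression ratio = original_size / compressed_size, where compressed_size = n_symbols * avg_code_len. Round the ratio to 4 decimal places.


original_size = n_symbols * orig_bits = 9805 * 16 = 156880 bits
compressed_size = n_symbols * avg_code_len = 9805 * 14.92 = 146290.6 bits
ratio = original_size / compressed_size = 156880 / 146290.6 = 1.0724

Compression ratio = 1.0724


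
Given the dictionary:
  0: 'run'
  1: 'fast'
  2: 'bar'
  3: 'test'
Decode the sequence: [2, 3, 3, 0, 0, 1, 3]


Look up each index in the dictionary:
  2 -> 'bar'
  3 -> 'test'
  3 -> 'test'
  0 -> 'run'
  0 -> 'run'
  1 -> 'fast'
  3 -> 'test'

Decoded: "bar test test run run fast test"


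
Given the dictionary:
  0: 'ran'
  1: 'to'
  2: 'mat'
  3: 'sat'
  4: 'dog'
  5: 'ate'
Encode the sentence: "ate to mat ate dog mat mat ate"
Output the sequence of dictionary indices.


Look up each word in the dictionary:
  'ate' -> 5
  'to' -> 1
  'mat' -> 2
  'ate' -> 5
  'dog' -> 4
  'mat' -> 2
  'mat' -> 2
  'ate' -> 5

Encoded: [5, 1, 2, 5, 4, 2, 2, 5]


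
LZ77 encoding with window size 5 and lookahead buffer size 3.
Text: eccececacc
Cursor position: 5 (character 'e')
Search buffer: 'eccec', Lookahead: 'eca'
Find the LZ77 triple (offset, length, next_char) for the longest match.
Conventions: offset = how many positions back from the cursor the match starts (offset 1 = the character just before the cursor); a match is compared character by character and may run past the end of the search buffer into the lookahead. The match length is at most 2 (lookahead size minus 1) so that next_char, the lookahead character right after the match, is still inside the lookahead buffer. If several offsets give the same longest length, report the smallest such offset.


Try each offset into the search buffer:
  offset=1 (pos 4, char 'c'): match length 0
  offset=2 (pos 3, char 'e'): match length 2
  offset=3 (pos 2, char 'c'): match length 0
  offset=4 (pos 1, char 'c'): match length 0
  offset=5 (pos 0, char 'e'): match length 2
Longest match has length 2, found at offsets 2, 5; take the smallest, offset 2.
next_char = character at position 5 + 2 = 7 -> 'a'

Best match: offset=2, length=2 (matching 'ec' starting at position 3)
LZ77 triple: (2, 2, 'a')


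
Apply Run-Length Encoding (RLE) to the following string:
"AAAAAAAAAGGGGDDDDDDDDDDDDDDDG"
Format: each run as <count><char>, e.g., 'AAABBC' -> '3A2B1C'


Scanning runs left to right:
  i=0: run of 'A' x 9 -> '9A'
  i=9: run of 'G' x 4 -> '4G'
  i=13: run of 'D' x 15 -> '15D'
  i=28: run of 'G' x 1 -> '1G'

RLE = 9A4G15D1G


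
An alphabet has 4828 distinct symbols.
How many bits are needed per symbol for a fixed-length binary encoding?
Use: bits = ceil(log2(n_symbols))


log2(4828) = 12.2372
Bracket: 2^12 = 4096 < 4828 <= 2^13 = 8192
So ceil(log2(4828)) = 13

bits = ceil(log2(4828)) = ceil(12.2372) = 13 bits


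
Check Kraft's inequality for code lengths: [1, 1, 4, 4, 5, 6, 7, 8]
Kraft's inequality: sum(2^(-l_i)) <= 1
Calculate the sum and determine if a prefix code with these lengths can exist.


Sum = 2^(-1) + 2^(-1) + 2^(-4) + 2^(-4) + 2^(-5) + 2^(-6) + 2^(-7) + 2^(-8)
    = 0.5 + 0.5 + 0.0625 + 0.0625 + 0.03125 + 0.015625 + 0.0078125 + 0.00390625
    = 303/256 = 1.18359375
Since 1.18359375 > 1, Kraft's inequality is NOT satisfied.
A prefix code with these lengths CANNOT exist.

Kraft sum = 1.18359375. Not satisfied.


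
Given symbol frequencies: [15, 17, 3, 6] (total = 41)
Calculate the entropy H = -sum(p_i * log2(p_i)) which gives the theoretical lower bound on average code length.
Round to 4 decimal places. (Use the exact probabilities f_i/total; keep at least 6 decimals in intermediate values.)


Per-symbol terms -p_i * log2(p_i) with p_i = f_i/41:
  p = 15/41 = 0.365854: log2(p) = -1.450661, -p*log2(p) = 0.530730
  p = 17/41 = 0.414634: log2(p) = -1.270089, -p*log2(p) = 0.526622
  p = 3/41 = 0.073171: log2(p) = -3.772590, -p*log2(p) = 0.276043
  p = 6/41 = 0.146341: log2(p) = -2.772590, -p*log2(p) = 0.405745
H = 0.530730 + 0.526622 + 0.276043 + 0.405745 = 1.739140

H = 1.7391 bits/symbol


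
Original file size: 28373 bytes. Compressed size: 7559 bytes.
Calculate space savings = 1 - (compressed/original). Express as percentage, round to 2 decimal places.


ratio = compressed/original = 7559/28373 = 0.266415
savings = 1 - ratio = 1 - 0.266415 = 0.733585
as a percentage: 0.733585 * 100 = 73.36%

Space savings = 1 - 7559/28373 = 73.36%


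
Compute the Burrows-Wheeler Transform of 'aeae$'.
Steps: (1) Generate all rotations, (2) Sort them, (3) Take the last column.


Rotations (sorted):
  0: $aeae -> last char: e
  1: ae$ae -> last char: e
  2: aeae$ -> last char: $
  3: e$aea -> last char: a
  4: eae$a -> last char: a


BWT = ee$aa


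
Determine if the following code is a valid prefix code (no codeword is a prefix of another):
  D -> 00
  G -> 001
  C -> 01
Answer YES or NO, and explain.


Checking each pair (does one codeword prefix another?):
  D='00' vs G='001': prefix -- VIOLATION

NO -- this is NOT a valid prefix code. D (00) is a prefix of G (001).


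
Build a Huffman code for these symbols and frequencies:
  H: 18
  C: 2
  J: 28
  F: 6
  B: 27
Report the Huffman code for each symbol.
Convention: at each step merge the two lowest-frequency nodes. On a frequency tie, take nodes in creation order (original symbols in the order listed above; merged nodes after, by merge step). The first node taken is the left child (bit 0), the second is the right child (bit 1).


Huffman tree construction:
Step 1: Merge C(2) + F(6) = 8
Step 2: Merge (C+F)(8) + H(18) = 26
Step 3: Merge ((C+F)+H)(26) + B(27) = 53
Step 4: Merge J(28) + (((C+F)+H)+B)(53) = 81
Read each symbol's code off the tree from the root (left child = 0, right child = 1).

Codes:
  H: 101 (length 3)
  C: 1000 (length 4)
  J: 0 (length 1)
  F: 1001 (length 4)
  B: 11 (length 2)
Average code length: 168/81 = 2.0741 bits/symbol
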